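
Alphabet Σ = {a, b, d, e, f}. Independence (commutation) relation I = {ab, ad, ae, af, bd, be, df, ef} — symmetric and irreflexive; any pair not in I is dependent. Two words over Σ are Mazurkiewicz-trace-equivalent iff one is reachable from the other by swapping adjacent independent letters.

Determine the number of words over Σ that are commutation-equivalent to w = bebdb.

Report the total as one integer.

piece 0:b — minimal
piece 1:e — minimal
piece 2:b rests on {0:b}
piece 3:d rests on {1:e}
piece 4:b rests on {2:b}
minimal pieces: {0:b, 1:e}
ways to finish when only these pieces remain (= sum over removing one remaining piece with nothing left below it):
  1 left: {3}→1  {4}→1
  2 left: {1,3}→1  {2,4}→1  {3,4}→2
  3 left: {0,2,4}→1  {1,3,4}→3  {2,3,4}→3
  placing 0:b first → 6 extensions
  placing 1:e first → 4 extensions
total linear extensions = 10

10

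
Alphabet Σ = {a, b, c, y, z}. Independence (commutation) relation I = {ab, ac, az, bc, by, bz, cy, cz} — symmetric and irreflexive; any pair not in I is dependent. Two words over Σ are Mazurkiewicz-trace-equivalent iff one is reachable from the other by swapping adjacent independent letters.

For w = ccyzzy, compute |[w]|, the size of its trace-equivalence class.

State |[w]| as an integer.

#0=c has no predecessor
#1=c depends on [0:c]
#2=y has no predecessor
#3=z depends on [2:y]
#4=z depends on [3:z]
#5=y depends on [4:z]
sources: [0:c, 2:y]
N(rest) = Σ N(rest − s) over sources s of rest; N(one piece) = 1:
  size 1 → [1]=1  [5]=1
  size 2 → [0,1]=1  [1,5]=2  [4,5]=1
  size 3 → [0,1,5]=3  [1,4,5]=3  [3,4,5]=1
  size 4 → [0,1,4,5]=6  [1,3,4,5]=4  [2,3,4,5]=1
  first=0(c) contributes 5
  first=2(y) contributes 10
|[w]| = 15

15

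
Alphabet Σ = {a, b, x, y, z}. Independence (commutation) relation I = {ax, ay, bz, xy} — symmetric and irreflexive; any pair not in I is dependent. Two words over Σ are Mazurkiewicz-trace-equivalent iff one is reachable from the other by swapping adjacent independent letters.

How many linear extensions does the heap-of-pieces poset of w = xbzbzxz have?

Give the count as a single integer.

6

#0=x has no predecessor
#1=b depends on [0:x]
#2=z depends on [0:x]
#3=b depends on [1:b]
#4=z depends on [2:z]
#5=x depends on [3:b, 4:z]
#6=z depends on [5:x]
sources: [0:x]
N(rest) = Σ N(rest − s) over sources s of rest; N(one piece) = 1:
  size 1 → [6]=1
  size 2 → [5,6]=1
  size 3 → [3,5,6]=1  [4,5,6]=1
  size 4 → [1,3,5,6]=1  [2,4,5,6]=1  [3,4,5,6]=2
  size 5 → [1,3,4,5,6]=3  [2,3,4,5,6]=3
  first=0(x) contributes 6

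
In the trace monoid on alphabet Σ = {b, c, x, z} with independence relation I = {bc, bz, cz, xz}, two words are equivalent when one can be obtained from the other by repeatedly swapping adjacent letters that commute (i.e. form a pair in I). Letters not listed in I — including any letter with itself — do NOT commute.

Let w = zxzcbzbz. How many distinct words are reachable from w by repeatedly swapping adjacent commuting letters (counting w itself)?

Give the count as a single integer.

piece 0:z — minimal
piece 1:x — minimal
piece 2:z rests on {0:z}
piece 3:c rests on {1:x}
piece 4:b rests on {1:x}
piece 5:z rests on {2:z}
piece 6:b rests on {4:b}
piece 7:z rests on {5:z}
minimal pieces: {0:z, 1:x}
ways to finish when only these pieces remain (= sum over removing one remaining piece with nothing left below it):
  1 left: {3}→1  {6}→1  {7}→1
  2 left: {3,6}→2  {3,7}→2  {4,6}→1  {5,7}→1  {6,7}→2
  3 left: {2,5,7}→1  {3,4,6}→3  {3,5,7}→3  {3,6,7}→6  {4,6,7}→3  {5,6,7}→3
  4 left: {0,2,5,7}→1  {1,3,4,6}→3  {2,3,5,7}→4  {2,5,6,7}→4  {3,4,6,7}→12  {3,5,6,7}→12  {4,5,6,7}→6
  5 left: {0,2,3,5,7}→5  {0,2,5,6,7}→5  {1,3,4,6,7}→15  {2,3,5,6,7}→20  {2,4,5,6,7}→10  {3,4,5,6,7}→30
  6 left: {0,2,3,5,6,7}→30  {0,2,4,5,6,7}→15  {1,3,4,5,6,7}→45  {2,3,4,5,6,7}→60
  placing 0:z first → 105 extensions
  placing 1:x first → 105 extensions
total linear extensions = 210

210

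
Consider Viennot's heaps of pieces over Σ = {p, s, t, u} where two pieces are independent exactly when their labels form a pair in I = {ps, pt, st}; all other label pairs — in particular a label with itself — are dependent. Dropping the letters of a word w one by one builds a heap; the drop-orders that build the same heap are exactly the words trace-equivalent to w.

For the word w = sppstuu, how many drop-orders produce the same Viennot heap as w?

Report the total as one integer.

piece 0:s — minimal
piece 1:p — minimal
piece 2:p rests on {1:p}
piece 3:s rests on {0:s}
piece 4:t — minimal
piece 5:u rests on {2:p, 3:s, 4:t}
piece 6:u rests on {5:u}
minimal pieces: {0:s, 1:p, 4:t}
ways to finish when only these pieces remain (= sum over removing one remaining piece with nothing left below it):
  1 left: {6}→1
  2 left: {5,6}→1
  3 left: {2,5,6}→1  {3,5,6}→1  {4,5,6}→1
  4 left: {0,3,5,6}→1  {1,2,5,6}→1  {2,3,5,6}→2  {2,4,5,6}→2  {3,4,5,6}→2
  5 left: {0,2,3,5,6}→3  {0,3,4,5,6}→3  {1,2,3,5,6}→3  {1,2,4,5,6}→3  {2,3,4,5,6}→6
  placing 0:s first → 12 extensions
  placing 1:p first → 12 extensions
  placing 4:t first → 6 extensions
total linear extensions = 30

30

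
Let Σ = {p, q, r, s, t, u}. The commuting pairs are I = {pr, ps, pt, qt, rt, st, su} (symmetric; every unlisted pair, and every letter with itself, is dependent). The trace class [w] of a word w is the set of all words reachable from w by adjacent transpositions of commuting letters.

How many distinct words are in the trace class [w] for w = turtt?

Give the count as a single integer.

drop 0:t onto floor
drop 1:u onto {0:t}
drop 2:r onto {1:u}
drop 3:t onto {1:u}
drop 4:t onto {3:t}
ground layer = {0:t}
drop-orders for the pieces not yet dropped (sum over which currently-grounded one goes next):
  1 to go: {2} 1  {4} 1
  2 to go: {2,4} 2  {3,4} 1
  3 to go: {2,3,4} 3
  if 0:t drops first: 3 orders

3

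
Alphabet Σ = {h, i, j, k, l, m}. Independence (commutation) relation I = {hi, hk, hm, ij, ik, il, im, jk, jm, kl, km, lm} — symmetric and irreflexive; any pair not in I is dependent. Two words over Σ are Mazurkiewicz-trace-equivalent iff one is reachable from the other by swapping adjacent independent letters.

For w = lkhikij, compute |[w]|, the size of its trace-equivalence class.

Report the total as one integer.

drop 0:l onto floor
drop 1:k onto floor
drop 2:h onto {0:l}
drop 3:i onto floor
drop 4:k onto {1:k}
drop 5:i onto {3:i}
drop 6:j onto {2:h}
ground layer = {0:l, 1:k, 3:i}
drop-orders for the pieces not yet dropped (sum over which currently-grounded one goes next):
  1 to go: {4} 1  {5} 1  {6} 1
  2 to go: {1,4} 1  {2,6} 1  {3,5} 1  {4,5} 2  {4,6} 2  {5,6} 2
  3 to go: {0,2,6} 1  {1,4,5} 3  {1,4,6} 3  {2,4,6} 3  {2,5,6} 3  {3,4,5} 3  {3,5,6} 3  {4,5,6} 6
  4 to go: {0,2,4,6} 4  {0,2,5,6} 4  {1,2,4,6} 6  {1,3,4,5} 6  {1,4,5,6} 12  {2,3,5,6} 6  {2,4,5,6} 12  {3,4,5,6} 12
  5 to go: {0,1,2,4,6} 10  {0,2,3,5,6} 10  {0,2,4,5,6} 20  {1,2,4,5,6} 30  {1,3,4,5,6} 30  {2,3,4,5,6} 30
  if 0:l drops first: 90 orders
  if 1:k drops first: 60 orders
  if 3:i drops first: 60 orders
heap linearizations: 210

210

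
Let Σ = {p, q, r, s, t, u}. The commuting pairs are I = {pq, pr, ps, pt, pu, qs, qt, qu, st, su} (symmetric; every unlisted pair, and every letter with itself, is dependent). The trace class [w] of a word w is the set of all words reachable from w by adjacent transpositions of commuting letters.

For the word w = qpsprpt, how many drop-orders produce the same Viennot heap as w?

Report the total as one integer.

piece 0:q — minimal
piece 1:p — minimal
piece 2:s — minimal
piece 3:p rests on {1:p}
piece 4:r rests on {0:q, 2:s}
piece 5:p rests on {3:p}
piece 6:t rests on {4:r}
minimal pieces: {0:q, 1:p, 2:s}
ways to finish when only these pieces remain (= sum over removing one remaining piece with nothing left below it):
  1 left: {5}→1  {6}→1
  2 left: {3,5}→1  {4,6}→1  {5,6}→2
  3 left: {0,4,6}→1  {1,3,5}→1  {2,4,6}→1  {3,5,6}→3  {4,5,6}→3
  4 left: {0,2,4,6}→2  {0,4,5,6}→4  {1,3,5,6}→4  {2,4,5,6}→4  {3,4,5,6}→6
  5 left: {0,2,4,5,6}→10  {0,3,4,5,6}→10  {1,3,4,5,6}→10  {2,3,4,5,6}→10
  placing 0:q first → 20 extensions
  placing 1:p first → 30 extensions
  placing 2:s first → 20 extensions
total linear extensions = 70

70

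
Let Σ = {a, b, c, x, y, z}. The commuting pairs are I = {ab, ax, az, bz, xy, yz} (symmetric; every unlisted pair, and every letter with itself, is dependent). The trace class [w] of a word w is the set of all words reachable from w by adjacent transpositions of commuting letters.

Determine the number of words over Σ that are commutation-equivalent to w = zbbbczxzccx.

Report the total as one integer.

#0=z has no predecessor
#1=b has no predecessor
#2=b depends on [1:b]
#3=b depends on [2:b]
#4=c depends on [0:z, 3:b]
#5=z depends on [4:c]
#6=x depends on [5:z]
#7=z depends on [6:x]
#8=c depends on [7:z]
#9=c depends on [8:c]
#10=x depends on [9:c]
sources: [0:z, 1:b]
N(rest) = Σ N(rest − s) over sources s of rest; N(one piece) = 1:
  size 1 → [10]=1
  size 2 → [9,10]=1
  size 3 → [8,9,10]=1
  size 4 → [7,8,9,10]=1
  size 5 → [6,7,8,9,10]=1
  size 6 → [5,6,7,8,9,10]=1
  size 7 → [4,5,6,7,8,9,10]=1
  size 8 → [0,4,5,6,7,8,9,10]=1  [3,4,5,6,7,8,9,10]=1
  size 9 → [0,3,4,5,6,7,8,9,10]=2  [2,3,4,5,6,7,8,9,10]=1
  first=0(z) contributes 1
  first=1(b) contributes 3
|[w]| = 4

4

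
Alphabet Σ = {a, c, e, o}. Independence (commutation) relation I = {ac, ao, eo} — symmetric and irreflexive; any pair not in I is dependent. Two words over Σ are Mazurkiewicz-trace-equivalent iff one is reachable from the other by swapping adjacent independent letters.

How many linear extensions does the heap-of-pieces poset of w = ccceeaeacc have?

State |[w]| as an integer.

3

#0=c has no predecessor
#1=c depends on [0:c]
#2=c depends on [1:c]
#3=e depends on [2:c]
#4=e depends on [3:e]
#5=a depends on [4:e]
#6=e depends on [5:a]
#7=a depends on [6:e]
#8=c depends on [6:e]
#9=c depends on [8:c]
sources: [0:c]
N(rest) = Σ N(rest − s) over sources s of rest; N(one piece) = 1:
  size 1 → [7]=1  [9]=1
  size 2 → [7,9]=2  [8,9]=1
  size 3 → [7,8,9]=3
  size 4 → [6,7,8,9]=3
  size 5 → [5,6,7,8,9]=3
  size 6 → [4,5,6,7,8,9]=3
  size 7 → [3,4,5,6,7,8,9]=3
  size 8 → [2,3,4,5,6,7,8,9]=3
  first=0(c) contributes 3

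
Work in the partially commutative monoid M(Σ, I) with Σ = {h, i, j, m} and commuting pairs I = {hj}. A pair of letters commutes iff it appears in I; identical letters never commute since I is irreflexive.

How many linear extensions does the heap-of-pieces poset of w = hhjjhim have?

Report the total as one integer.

10

drop 0:h onto floor
drop 1:h onto {0:h}
drop 2:j onto floor
drop 3:j onto {2:j}
drop 4:h onto {1:h}
drop 5:i onto {3:j, 4:h}
drop 6:m onto {5:i}
ground layer = {0:h, 2:j}
drop-orders for the pieces not yet dropped (sum over which currently-grounded one goes next):
  1 to go: {6} 1
  2 to go: {5,6} 1
  3 to go: {3,5,6} 1  {4,5,6} 1
  4 to go: {1,4,5,6} 1  {2,3,5,6} 1  {3,4,5,6} 2
  5 to go: {0,1,4,5,6} 1  {1,3,4,5,6} 3  {2,3,4,5,6} 3
  if 0:h drops first: 6 orders
  if 2:j drops first: 4 orders
heap linearizations: 10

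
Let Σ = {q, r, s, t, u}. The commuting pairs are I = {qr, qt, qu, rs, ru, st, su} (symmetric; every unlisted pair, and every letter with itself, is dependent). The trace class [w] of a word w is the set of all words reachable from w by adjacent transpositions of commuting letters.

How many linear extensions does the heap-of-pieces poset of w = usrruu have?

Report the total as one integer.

60

0(u) covers ∅
1(s) covers ∅
2(r) covers ∅
3(r) covers 2:r
4(u) covers 0:u
5(u) covers 4:u
floor of heap: 0:u, 1:s, 2:r
completions by unplaced set U, small U first (add the entries for U minus each lowest piece of U):
  |U|=1: {1}:1  {3}:1  {5}:1
  |U|=2: {1,3}:2  {1,5}:2  {2,3}:1  {3,5}:2  {4,5}:1
  |U|=3: {0,4,5}:1  {1,2,3}:3  {1,3,5}:6  {1,4,5}:3  {2,3,5}:3  {3,4,5}:3
  |U|=4: {0,1,4,5}:4  {0,3,4,5}:4  {1,2,3,5}:12  {1,3,4,5}:12  {2,3,4,5}:6
  start at 0(u): 30
  start at 1(s): 10
  start at 2(r): 20
sum over floor = 60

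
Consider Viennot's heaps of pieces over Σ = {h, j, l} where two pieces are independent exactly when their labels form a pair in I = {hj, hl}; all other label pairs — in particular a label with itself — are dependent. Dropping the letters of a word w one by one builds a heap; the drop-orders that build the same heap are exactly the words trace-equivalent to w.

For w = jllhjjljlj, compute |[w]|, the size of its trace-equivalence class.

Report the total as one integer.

10

0(j) covers ∅
1(l) covers 0:j
2(l) covers 1:l
3(h) covers ∅
4(j) covers 2:l
5(j) covers 4:j
6(l) covers 5:j
7(j) covers 6:l
8(l) covers 7:j
9(j) covers 8:l
floor of heap: 0:j, 3:h
completions by unplaced set U, small U first (add the entries for U minus each lowest piece of U):
  |U|=1: {3}:1  {9}:1
  |U|=2: {3,9}:2  {8,9}:1
  |U|=3: {3,8,9}:3  {7,8,9}:1
  |U|=4: {3,7,8,9}:4  {6,7,8,9}:1
  |U|=5: {3,6,7,8,9}:5  {5,6,7,8,9}:1
  |U|=6: {3,5,6,7,8,9}:6  {4,5,6,7,8,9}:1
  |U|=7: {2,4,5,6,7,8,9}:1  {3,4,5,6,7,8,9}:7
  |U|=8: {1,2,4,5,6,7,8,9}:1  {2,3,4,5,6,7,8,9}:8
  start at 0(j): 9
  start at 3(h): 1
sum over floor = 10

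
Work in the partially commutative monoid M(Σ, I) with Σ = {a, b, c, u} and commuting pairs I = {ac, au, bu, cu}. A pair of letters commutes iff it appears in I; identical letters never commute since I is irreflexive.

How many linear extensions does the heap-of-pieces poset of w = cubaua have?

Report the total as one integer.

15

0(c) covers ∅
1(u) covers ∅
2(b) covers 0:c
3(a) covers 2:b
4(u) covers 1:u
5(a) covers 3:a
floor of heap: 0:c, 1:u
completions by unplaced set U, small U first (add the entries for U minus each lowest piece of U):
  |U|=1: {4}:1  {5}:1
  |U|=2: {1,4}:1  {3,5}:1  {4,5}:2
  |U|=3: {1,4,5}:3  {2,3,5}:1  {3,4,5}:3
  |U|=4: {0,2,3,5}:1  {1,3,4,5}:6  {2,3,4,5}:4
  start at 0(c): 10
  start at 1(u): 5
sum over floor = 15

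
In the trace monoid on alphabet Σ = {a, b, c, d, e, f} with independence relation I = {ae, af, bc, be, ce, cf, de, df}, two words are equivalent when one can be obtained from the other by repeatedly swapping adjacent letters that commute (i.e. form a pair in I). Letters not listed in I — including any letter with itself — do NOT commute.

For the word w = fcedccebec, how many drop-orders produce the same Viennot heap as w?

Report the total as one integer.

784

0(f) covers ∅
1(c) covers ∅
2(e) covers 0:f
3(d) covers 1:c
4(c) covers 3:d
5(c) covers 4:c
6(e) covers 2:e
7(b) covers 0:f, 3:d
8(e) covers 6:e
9(c) covers 5:c
floor of heap: 0:f, 1:c
completions by unplaced set U, small U first (add the entries for U minus each lowest piece of U):
  |U|=1: {7}:1  {8}:1  {9}:1
  |U|=2: {5,9}:1  {6,8}:1  {7,8}:2  {7,9}:2  {8,9}:2
  |U|=3: {2,6,8}:1  {4,5,9}:1  {5,7,9}:3  {5,8,9}:3  {6,7,8}:3  {6,8,9}:3  {7,8,9}:6
  |U|=4: {2,6,7,8}:4  {2,6,8,9}:4  {4,5,7,9}:4  {4,5,8,9}:4  {5,6,8,9}:6  {5,7,8,9}:12  {6,7,8,9}:12
  |U|=5: {0,2,6,7,8}:4  {2,5,6,8,9}:10  {2,6,7,8,9}:20  {3,4,5,7,9}:4  {4,5,6,8,9}:10  {4,5,7,8,9}:20  {5,6,7,8,9}:30
  |U|=6: {0,2,6,7,8,9}:24  {1,3,4,5,7,9}:4  {2,4,5,6,8,9}:20  {2,5,6,7,8,9}:60  {3,4,5,7,8,9}:24  {4,5,6,7,8,9}:60
  |U|=7: {0,2,5,6,7,8,9}:84  {1,3,4,5,7,8,9}:28  {2,4,5,6,7,8,9}:140  {3,4,5,6,7,8,9}:84
  |U|=8: {0,2,4,5,6,7,8,9}:224  {1,3,4,5,6,7,8,9}:112  {2,3,4,5,6,7,8,9}:224
  start at 0(f): 336
  start at 1(c): 448
sum over floor = 784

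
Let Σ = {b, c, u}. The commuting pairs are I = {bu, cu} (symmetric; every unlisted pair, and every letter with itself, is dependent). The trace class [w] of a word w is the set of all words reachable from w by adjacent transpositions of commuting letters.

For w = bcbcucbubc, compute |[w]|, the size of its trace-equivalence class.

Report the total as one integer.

45

drop 0:b onto floor
drop 1:c onto {0:b}
drop 2:b onto {1:c}
drop 3:c onto {2:b}
drop 4:u onto floor
drop 5:c onto {3:c}
drop 6:b onto {5:c}
drop 7:u onto {4:u}
drop 8:b onto {6:b}
drop 9:c onto {8:b}
ground layer = {0:b, 4:u}
drop-orders for the pieces not yet dropped (sum over which currently-grounded one goes next):
  1 to go: {7} 1  {9} 1
  2 to go: {4,7} 1  {7,9} 2  {8,9} 1
  3 to go: {4,7,9} 3  {6,8,9} 1  {7,8,9} 3
  4 to go: {4,7,8,9} 6  {5,6,8,9} 1  {6,7,8,9} 4
  5 to go: {3,5,6,8,9} 1  {4,6,7,8,9} 10  {5,6,7,8,9} 5
  6 to go: {2,3,5,6,8,9} 1  {3,5,6,7,8,9} 6  {4,5,6,7,8,9} 15
  7 to go: {1,2,3,5,6,8,9} 1  {2,3,5,6,7,8,9} 7  {3,4,5,6,7,8,9} 21
  8 to go: {0,1,2,3,5,6,8,9} 1  {1,2,3,5,6,7,8,9} 8  {2,3,4,5,6,7,8,9} 28
  if 0:b drops first: 36 orders
  if 4:u drops first: 9 orders
heap linearizations: 45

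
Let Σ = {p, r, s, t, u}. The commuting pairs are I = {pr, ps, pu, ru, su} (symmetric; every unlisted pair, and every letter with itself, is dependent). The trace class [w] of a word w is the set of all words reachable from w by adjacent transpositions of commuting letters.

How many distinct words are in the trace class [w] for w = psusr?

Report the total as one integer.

20

drop 0:p onto floor
drop 1:s onto floor
drop 2:u onto floor
drop 3:s onto {1:s}
drop 4:r onto {3:s}
ground layer = {0:p, 1:s, 2:u}
drop-orders for the pieces not yet dropped (sum over which currently-grounded one goes next):
  1 to go: {0} 1  {2} 1  {4} 1
  2 to go: {0,2} 2  {0,4} 2  {2,4} 2  {3,4} 1
  3 to go: {0,2,4} 6  {0,3,4} 3  {1,3,4} 1  {2,3,4} 3
  if 0:p drops first: 4 orders
  if 1:s drops first: 12 orders
  if 2:u drops first: 4 orders
heap linearizations: 20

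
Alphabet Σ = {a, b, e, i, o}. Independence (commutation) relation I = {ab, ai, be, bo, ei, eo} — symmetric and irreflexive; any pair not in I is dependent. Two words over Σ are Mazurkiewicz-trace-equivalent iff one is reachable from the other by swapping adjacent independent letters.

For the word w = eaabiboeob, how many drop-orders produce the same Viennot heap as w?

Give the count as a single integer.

495

#0=e has no predecessor
#1=a depends on [0:e]
#2=a depends on [1:a]
#3=b has no predecessor
#4=i depends on [3:b]
#5=b depends on [4:i]
#6=o depends on [2:a, 4:i]
#7=e depends on [2:a]
#8=o depends on [6:o]
#9=b depends on [5:b]
sources: [0:e, 3:b]
N(rest) = Σ N(rest − s) over sources s of rest; N(one piece) = 1:
  size 1 → [7]=1  [8]=1  [9]=1
  size 2 → [5,9]=1  [6,8]=1  [7,8]=2  [7,9]=2  [8,9]=2
  size 3 → [5,7,9]=3  [5,8,9]=3  [6,7,8]=3  [6,8,9]=3  [7,8,9]=6
  size 4 → [2,6,7,8]=3  [5,6,8,9]=6  [5,7,8,9]=12  [6,7,8,9]=12
  size 5 → [1,2,6,7,8]=3  [2,6,7,8,9]=15  [4,5,6,8,9]=6  [5,6,7,8,9]=30
  size 6 → [0,1,2,6,7,8]=3  [1,2,6,7,8,9]=18  [2,5,6,7,8,9]=45  [3,4,5,6,8,9]=6  [4,5,6,7,8,9]=36
  size 7 → [0,1,2,6,7,8,9]=21  [1,2,5,6,7,8,9]=63  [2,4,5,6,7,8,9]=81  [3,4,5,6,7,8,9]=42
  size 8 → [0,1,2,5,6,7,8,9]=84  [1,2,4,5,6,7,8,9]=144  [2,3,4,5,6,7,8,9]=123
  first=0(e) contributes 267
  first=3(b) contributes 228
|[w]| = 495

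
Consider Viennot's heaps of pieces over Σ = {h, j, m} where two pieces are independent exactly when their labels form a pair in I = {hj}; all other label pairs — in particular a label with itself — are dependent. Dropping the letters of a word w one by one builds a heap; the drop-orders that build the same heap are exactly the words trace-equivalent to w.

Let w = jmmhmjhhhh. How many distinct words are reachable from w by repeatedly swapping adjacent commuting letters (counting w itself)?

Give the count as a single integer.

5

drop 0:j onto floor
drop 1:m onto {0:j}
drop 2:m onto {1:m}
drop 3:h onto {2:m}
drop 4:m onto {3:h}
drop 5:j onto {4:m}
drop 6:h onto {4:m}
drop 7:h onto {6:h}
drop 8:h onto {7:h}
drop 9:h onto {8:h}
ground layer = {0:j}
drop-orders for the pieces not yet dropped (sum over which currently-grounded one goes next):
  1 to go: {5} 1  {9} 1
  2 to go: {5,9} 2  {8,9} 1
  3 to go: {5,8,9} 3  {7,8,9} 1
  4 to go: {5,7,8,9} 4  {6,7,8,9} 1
  5 to go: {5,6,7,8,9} 5
  6 to go: {4,5,6,7,8,9} 5
  7 to go: {3,4,5,6,7,8,9} 5
  8 to go: {2,3,4,5,6,7,8,9} 5
  if 0:j drops first: 5 orders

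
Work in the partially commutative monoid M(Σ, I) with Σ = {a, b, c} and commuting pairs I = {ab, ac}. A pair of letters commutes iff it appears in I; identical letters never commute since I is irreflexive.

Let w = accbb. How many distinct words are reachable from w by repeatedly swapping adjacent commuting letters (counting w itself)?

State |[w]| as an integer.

piece 0:a — minimal
piece 1:c — minimal
piece 2:c rests on {1:c}
piece 3:b rests on {2:c}
piece 4:b rests on {3:b}
minimal pieces: {0:a, 1:c}
ways to finish when only these pieces remain (= sum over removing one remaining piece with nothing left below it):
  1 left: {0}→1  {4}→1
  2 left: {0,4}→2  {3,4}→1
  3 left: {0,3,4}→3  {2,3,4}→1
  placing 0:a first → 1 extensions
  placing 1:c first → 4 extensions
total linear extensions = 5

5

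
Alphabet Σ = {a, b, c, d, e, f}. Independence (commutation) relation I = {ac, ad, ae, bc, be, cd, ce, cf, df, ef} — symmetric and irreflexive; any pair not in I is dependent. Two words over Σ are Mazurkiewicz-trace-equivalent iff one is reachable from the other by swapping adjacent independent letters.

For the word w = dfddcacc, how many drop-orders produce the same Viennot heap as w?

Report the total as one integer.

560

0(d) covers ∅
1(f) covers ∅
2(d) covers 0:d
3(d) covers 2:d
4(c) covers ∅
5(a) covers 1:f
6(c) covers 4:c
7(c) covers 6:c
floor of heap: 0:d, 1:f, 4:c
completions by unplaced set U, small U first (add the entries for U minus each lowest piece of U):
  |U|=1: {3}:1  {5}:1  {7}:1
  |U|=2: {1,5}:1  {2,3}:1  {3,5}:2  {3,7}:2  {5,7}:2  {6,7}:1
  |U|=3: {0,2,3}:1  {1,3,5}:3  {1,5,7}:3  {2,3,5}:3  {2,3,7}:3  {3,5,7}:6  {3,6,7}:3  {4,6,7}:1  {5,6,7}:3
  |U|=4: {0,2,3,5}:4  {0,2,3,7}:4  {1,2,3,5}:6  {1,3,5,7}:12  {1,5,6,7}:6  {2,3,5,7}:12  {2,3,6,7}:6  {3,4,6,7}:4  {3,5,6,7}:12  {4,5,6,7}:4
  |U|=5: {0,1,2,3,5}:10  {0,2,3,5,7}:20  {0,2,3,6,7}:10  {1,2,3,5,7}:30  {1,3,5,6,7}:30  {1,4,5,6,7}:10  {2,3,4,6,7}:10  {2,3,5,6,7}:30  {3,4,5,6,7}:20
  |U|=6: {0,1,2,3,5,7}:60  {0,2,3,4,6,7}:20  {0,2,3,5,6,7}:60  {1,2,3,5,6,7}:90  {1,3,4,5,6,7}:60  {2,3,4,5,6,7}:60
  start at 0(d): 210
  start at 1(f): 140
  start at 4(c): 210
sum over floor = 560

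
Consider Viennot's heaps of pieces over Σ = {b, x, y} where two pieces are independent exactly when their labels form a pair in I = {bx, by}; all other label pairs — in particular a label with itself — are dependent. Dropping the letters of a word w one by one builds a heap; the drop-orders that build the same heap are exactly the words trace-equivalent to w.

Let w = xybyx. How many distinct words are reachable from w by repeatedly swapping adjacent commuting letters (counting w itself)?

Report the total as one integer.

5

drop 0:x onto floor
drop 1:y onto {0:x}
drop 2:b onto floor
drop 3:y onto {1:y}
drop 4:x onto {3:y}
ground layer = {0:x, 2:b}
drop-orders for the pieces not yet dropped (sum over which currently-grounded one goes next):
  1 to go: {2} 1  {4} 1
  2 to go: {2,4} 2  {3,4} 1
  3 to go: {1,3,4} 1  {2,3,4} 3
  if 0:x drops first: 4 orders
  if 2:b drops first: 1 orders
heap linearizations: 5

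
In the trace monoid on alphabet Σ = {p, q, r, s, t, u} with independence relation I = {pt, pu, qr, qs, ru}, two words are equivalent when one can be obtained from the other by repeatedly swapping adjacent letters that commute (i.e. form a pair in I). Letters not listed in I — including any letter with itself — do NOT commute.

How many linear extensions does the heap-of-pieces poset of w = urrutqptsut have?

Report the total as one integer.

12

drop 0:u onto floor
drop 1:r onto floor
drop 2:r onto {1:r}
drop 3:u onto {0:u}
drop 4:t onto {2:r, 3:u}
drop 5:q onto {4:t}
drop 6:p onto {5:q}
drop 7:t onto {5:q}
drop 8:s onto {6:p, 7:t}
drop 9:u onto {8:s}
drop 10:t onto {9:u}
ground layer = {0:u, 1:r}
drop-orders for the pieces not yet dropped (sum over which currently-grounded one goes next):
  1 to go: {10} 1
  2 to go: {9,10} 1
  3 to go: {8,9,10} 1
  4 to go: {6,8,9,10} 1  {7,8,9,10} 1
  5 to go: {6,7,8,9,10} 2
  6 to go: {5,6,7,8,9,10} 2
  7 to go: {4,5,6,7,8,9,10} 2
  8 to go: {2,4,5,6,7,8,9,10} 2  {3,4,5,6,7,8,9,10} 2
  9 to go: {0,3,4,5,6,7,8,9,10} 2  {1,2,4,5,6,7,8,9,10} 2  {2,3,4,5,6,7,8,9,10} 4
  if 0:u drops first: 6 orders
  if 1:r drops first: 6 orders
heap linearizations: 12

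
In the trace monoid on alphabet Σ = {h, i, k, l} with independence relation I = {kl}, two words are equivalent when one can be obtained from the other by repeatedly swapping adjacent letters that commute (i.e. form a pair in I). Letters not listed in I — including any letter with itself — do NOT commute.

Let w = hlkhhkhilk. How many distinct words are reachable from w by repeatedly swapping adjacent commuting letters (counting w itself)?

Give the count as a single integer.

4

piece 0:h — minimal
piece 1:l rests on {0:h}
piece 2:k rests on {0:h}
piece 3:h rests on {1:l, 2:k}
piece 4:h rests on {3:h}
piece 5:k rests on {4:h}
piece 6:h rests on {5:k}
piece 7:i rests on {6:h}
piece 8:l rests on {7:i}
piece 9:k rests on {7:i}
minimal pieces: {0:h}
ways to finish when only these pieces remain (= sum over removing one remaining piece with nothing left below it):
  1 left: {8}→1  {9}→1
  2 left: {8,9}→2
  3 left: {7,8,9}→2
  4 left: {6,7,8,9}→2
  5 left: {5,6,7,8,9}→2
  6 left: {4,5,6,7,8,9}→2
  7 left: {3,4,5,6,7,8,9}→2
  8 left: {1,3,4,5,6,7,8,9}→2  {2,3,4,5,6,7,8,9}→2
  placing 0:h first → 4 extensions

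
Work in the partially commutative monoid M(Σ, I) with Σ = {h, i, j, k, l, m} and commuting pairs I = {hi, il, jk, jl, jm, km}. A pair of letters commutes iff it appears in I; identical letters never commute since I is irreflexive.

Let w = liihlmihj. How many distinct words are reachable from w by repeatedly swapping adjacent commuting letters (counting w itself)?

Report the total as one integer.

#0=l has no predecessor
#1=i has no predecessor
#2=i depends on [1:i]
#3=h depends on [0:l]
#4=l depends on [3:h]
#5=m depends on [2:i, 4:l]
#6=i depends on [5:m]
#7=h depends on [5:m]
#8=j depends on [6:i, 7:h]
sources: [0:l, 1:i]
N(rest) = Σ N(rest − s) over sources s of rest; N(one piece) = 1:
  size 1 → [8]=1
  size 2 → [6,8]=1  [7,8]=1
  size 3 → [6,7,8]=2
  size 4 → [5,6,7,8]=2
  size 5 → [2,5,6,7,8]=2  [4,5,6,7,8]=2
  size 6 → [1,2,5,6,7,8]=2  [2,4,5,6,7,8]=4  [3,4,5,6,7,8]=2
  size 7 → [0,3,4,5,6,7,8]=2  [1,2,4,5,6,7,8]=6  [2,3,4,5,6,7,8]=6
  first=0(l) contributes 12
  first=1(i) contributes 8
|[w]| = 20

20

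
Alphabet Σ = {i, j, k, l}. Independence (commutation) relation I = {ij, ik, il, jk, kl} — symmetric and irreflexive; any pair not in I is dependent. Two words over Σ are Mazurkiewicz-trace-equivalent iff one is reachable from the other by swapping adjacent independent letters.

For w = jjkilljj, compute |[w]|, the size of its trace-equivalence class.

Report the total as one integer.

56

#0=j has no predecessor
#1=j depends on [0:j]
#2=k has no predecessor
#3=i has no predecessor
#4=l depends on [1:j]
#5=l depends on [4:l]
#6=j depends on [5:l]
#7=j depends on [6:j]
sources: [0:j, 2:k, 3:i]
N(rest) = Σ N(rest − s) over sources s of rest; N(one piece) = 1:
  size 1 → [2]=1  [3]=1  [7]=1
  size 2 → [2,3]=2  [2,7]=2  [3,7]=2  [6,7]=1
  size 3 → [2,3,7]=6  [2,6,7]=3  [3,6,7]=3  [5,6,7]=1
  size 4 → [2,3,6,7]=12  [2,5,6,7]=4  [3,5,6,7]=4  [4,5,6,7]=1
  size 5 → [1,4,5,6,7]=1  [2,3,5,6,7]=20  [2,4,5,6,7]=5  [3,4,5,6,7]=5
  size 6 → [0,1,4,5,6,7]=1  [1,2,4,5,6,7]=6  [1,3,4,5,6,7]=6  [2,3,4,5,6,7]=30
  first=0(j) contributes 42
  first=2(k) contributes 7
  first=3(i) contributes 7
|[w]| = 56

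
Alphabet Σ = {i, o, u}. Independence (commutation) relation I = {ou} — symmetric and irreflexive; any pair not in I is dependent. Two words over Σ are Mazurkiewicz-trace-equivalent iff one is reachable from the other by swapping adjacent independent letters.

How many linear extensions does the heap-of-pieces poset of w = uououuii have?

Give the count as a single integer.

piece 0:u — minimal
piece 1:o — minimal
piece 2:u rests on {0:u}
piece 3:o rests on {1:o}
piece 4:u rests on {2:u}
piece 5:u rests on {4:u}
piece 6:i rests on {3:o, 5:u}
piece 7:i rests on {6:i}
minimal pieces: {0:u, 1:o}
ways to finish when only these pieces remain (= sum over removing one remaining piece with nothing left below it):
  1 left: {7}→1
  2 left: {6,7}→1
  3 left: {3,6,7}→1  {5,6,7}→1
  4 left: {1,3,6,7}→1  {3,5,6,7}→2  {4,5,6,7}→1
  5 left: {1,3,5,6,7}→3  {2,4,5,6,7}→1  {3,4,5,6,7}→3
  6 left: {0,2,4,5,6,7}→1  {1,3,4,5,6,7}→6  {2,3,4,5,6,7}→4
  placing 0:u first → 10 extensions
  placing 1:o first → 5 extensions
total linear extensions = 15

15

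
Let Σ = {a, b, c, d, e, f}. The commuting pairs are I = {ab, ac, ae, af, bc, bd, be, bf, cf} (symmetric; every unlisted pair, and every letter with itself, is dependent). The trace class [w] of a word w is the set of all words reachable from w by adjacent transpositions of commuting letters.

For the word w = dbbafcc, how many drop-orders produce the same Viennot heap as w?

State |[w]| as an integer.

#0=d has no predecessor
#1=b has no predecessor
#2=b depends on [1:b]
#3=a depends on [0:d]
#4=f depends on [0:d]
#5=c depends on [0:d]
#6=c depends on [5:c]
sources: [0:d, 1:b]
N(rest) = Σ N(rest − s) over sources s of rest; N(one piece) = 1:
  size 1 → [2]=1  [3]=1  [4]=1  [6]=1
  size 2 → [1,2]=1  [2,3]=2  [2,4]=2  [2,6]=2  [3,4]=2  [3,6]=2  [4,6]=2  [5,6]=1
  size 3 → [1,2,3]=3  [1,2,4]=3  [1,2,6]=3  [2,3,4]=6  [2,3,6]=6  [2,4,6]=6  [2,5,6]=3  [3,4,6]=6  [3,5,6]=3  [4,5,6]=3
  size 4 → [1,2,3,4]=12  [1,2,3,6]=12  [1,2,4,6]=12  [1,2,5,6]=6  [2,3,4,6]=24  [2,3,5,6]=12  [2,4,5,6]=12  [3,4,5,6]=12
  size 5 → [0,3,4,5,6]=12  [1,2,3,4,6]=60  [1,2,3,5,6]=30  [1,2,4,5,6]=30  [2,3,4,5,6]=60
  first=0(d) contributes 180
  first=1(b) contributes 72
|[w]| = 252

252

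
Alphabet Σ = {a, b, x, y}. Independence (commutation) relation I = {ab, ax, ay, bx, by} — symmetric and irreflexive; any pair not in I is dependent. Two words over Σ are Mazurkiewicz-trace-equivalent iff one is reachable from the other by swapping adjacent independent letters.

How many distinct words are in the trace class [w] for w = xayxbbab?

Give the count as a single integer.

0(x) covers ∅
1(a) covers ∅
2(y) covers 0:x
3(x) covers 2:y
4(b) covers ∅
5(b) covers 4:b
6(a) covers 1:a
7(b) covers 5:b
floor of heap: 0:x, 1:a, 4:b
completions by unplaced set U, small U first (add the entries for U minus each lowest piece of U):
  |U|=1: {3}:1  {6}:1  {7}:1
  |U|=2: {1,6}:1  {2,3}:1  {3,6}:2  {3,7}:2  {5,7}:1  {6,7}:2
  |U|=3: {0,2,3}:1  {1,3,6}:3  {1,6,7}:3  {2,3,6}:3  {2,3,7}:3  {3,5,7}:3  {3,6,7}:6  {4,5,7}:1  {5,6,7}:3
  |U|=4: {0,2,3,6}:4  {0,2,3,7}:4  {1,2,3,6}:6  {1,3,6,7}:12  {1,5,6,7}:6  {2,3,5,7}:6  {2,3,6,7}:12  {3,4,5,7}:4  {3,5,6,7}:12  {4,5,6,7}:4
  |U|=5: {0,1,2,3,6}:10  {0,2,3,5,7}:10  {0,2,3,6,7}:20  {1,2,3,6,7}:30  {1,3,5,6,7}:30  {1,4,5,6,7}:10  {2,3,4,5,7}:10  {2,3,5,6,7}:30  {3,4,5,6,7}:20
  |U|=6: {0,1,2,3,6,7}:60  {0,2,3,4,5,7}:20  {0,2,3,5,6,7}:60  {1,2,3,5,6,7}:90  {1,3,4,5,6,7}:60  {2,3,4,5,6,7}:60
  start at 0(x): 210
  start at 1(a): 140
  start at 4(b): 210
sum over floor = 560

560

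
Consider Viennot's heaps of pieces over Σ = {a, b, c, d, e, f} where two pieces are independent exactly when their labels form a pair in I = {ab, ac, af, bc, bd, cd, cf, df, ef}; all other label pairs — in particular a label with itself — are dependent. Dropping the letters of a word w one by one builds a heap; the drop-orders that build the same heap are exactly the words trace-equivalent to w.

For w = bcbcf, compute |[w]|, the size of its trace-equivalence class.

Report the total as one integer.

piece 0:b — minimal
piece 1:c — minimal
piece 2:b rests on {0:b}
piece 3:c rests on {1:c}
piece 4:f rests on {2:b}
minimal pieces: {0:b, 1:c}
ways to finish when only these pieces remain (= sum over removing one remaining piece with nothing left below it):
  1 left: {3}→1  {4}→1
  2 left: {1,3}→1  {2,4}→1  {3,4}→2
  3 left: {0,2,4}→1  {1,3,4}→3  {2,3,4}→3
  placing 0:b first → 6 extensions
  placing 1:c first → 4 extensions
total linear extensions = 10

10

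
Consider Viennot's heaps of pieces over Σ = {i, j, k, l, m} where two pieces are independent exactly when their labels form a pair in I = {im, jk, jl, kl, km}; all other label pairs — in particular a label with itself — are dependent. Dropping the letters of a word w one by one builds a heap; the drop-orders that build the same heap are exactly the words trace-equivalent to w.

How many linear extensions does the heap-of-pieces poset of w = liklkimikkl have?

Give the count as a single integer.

#0=l has no predecessor
#1=i depends on [0:l]
#2=k depends on [1:i]
#3=l depends on [1:i]
#4=k depends on [2:k]
#5=i depends on [3:l, 4:k]
#6=m depends on [3:l]
#7=i depends on [5:i]
#8=k depends on [7:i]
#9=k depends on [8:k]
#10=l depends on [6:m, 7:i]
sources: [0:l]
N(rest) = Σ N(rest − s) over sources s of rest; N(one piece) = 1:
  size 1 → [9]=1  [10]=1
  size 2 → [6,10]=1  [8,9]=1  [9,10]=2
  size 3 → [6,9,10]=3  [8,9,10]=3
  size 4 → [6,8,9,10]=6  [7,8,9,10]=3
  size 5 → [5,7,8,9,10]=3  [6,7,8,9,10]=9
  size 6 → [4,5,7,8,9,10]=3  [5,6,7,8,9,10]=12
  size 7 → [2,4,5,7,8,9,10]=3  [3,5,6,7,8,9,10]=12  [4,5,6,7,8,9,10]=15
  size 8 → [2,4,5,6,7,8,9,10]=18  [3,4,5,6,7,8,9,10]=27
  size 9 → [2,3,4,5,6,7,8,9,10]=45
  first=0(l) contributes 45

45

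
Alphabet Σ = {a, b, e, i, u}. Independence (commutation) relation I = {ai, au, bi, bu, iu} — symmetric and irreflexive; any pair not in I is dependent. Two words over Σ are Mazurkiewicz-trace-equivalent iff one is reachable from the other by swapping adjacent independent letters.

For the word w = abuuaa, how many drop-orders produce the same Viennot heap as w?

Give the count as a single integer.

piece 0:a — minimal
piece 1:b rests on {0:a}
piece 2:u — minimal
piece 3:u rests on {2:u}
piece 4:a rests on {1:b}
piece 5:a rests on {4:a}
minimal pieces: {0:a, 2:u}
ways to finish when only these pieces remain (= sum over removing one remaining piece with nothing left below it):
  1 left: {3}→1  {5}→1
  2 left: {2,3}→1  {3,5}→2  {4,5}→1
  3 left: {1,4,5}→1  {2,3,5}→3  {3,4,5}→3
  4 left: {0,1,4,5}→1  {1,3,4,5}→4  {2,3,4,5}→6
  placing 0:a first → 10 extensions
  placing 2:u first → 5 extensions
total linear extensions = 15

15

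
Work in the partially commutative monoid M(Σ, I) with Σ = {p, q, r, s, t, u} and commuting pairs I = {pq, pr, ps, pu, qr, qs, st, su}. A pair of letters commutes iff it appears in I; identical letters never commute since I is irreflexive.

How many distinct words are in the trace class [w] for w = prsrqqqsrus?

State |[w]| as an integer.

piece 0:p — minimal
piece 1:r — minimal
piece 2:s rests on {1:r}
piece 3:r rests on {2:s}
piece 4:q — minimal
piece 5:q rests on {4:q}
piece 6:q rests on {5:q}
piece 7:s rests on {3:r}
piece 8:r rests on {7:s}
piece 9:u rests on {6:q, 8:r}
piece 10:s rests on {8:r}
minimal pieces: {0:p, 1:r, 4:q}
ways to finish when only these pieces remain (= sum over removing one remaining piece with nothing left below it):
  1 left: {0}→1  {9}→1  {10}→1
  2 left: {0,9}→2  {0,10}→2  {6,9}→1  {9,10}→2
  3 left: {0,6,9}→3  {0,9,10}→6  {5,6,9}→1  {6,9,10}→3  {8,9,10}→2
  4 left: {0,5,6,9}→4  {0,6,9,10}→12  {0,8,9,10}→8  {4,5,6,9}→1  {5,6,9,10}→4  {6,8,9,10}→5  {7,8,9,10}→2
  5 left: {0,4,5,6,9}→5  {0,5,6,9,10}→20  {0,6,8,9,10}→25  {0,7,8,9,10}→10  {3,7,8,9,10}→2  {4,5,6,9,10}→5  {5,6,8,9,10}→9  {6,7,8,9,10}→7
  6 left: {0,3,7,8,9,10}→12  {0,4,5,6,9,10}→30  {0,5,6,8,9,10}→54  {0,6,7,8,9,10}→42  {2,3,7,8,9,10}→2  {3,6,7,8,9,10}→9  {4,5,6,8,9,10}→14  {5,6,7,8,9,10}→16
  7 left: {0,2,3,7,8,9,10}→14  {0,3,6,7,8,9,10}→63  {0,4,5,6,8,9,10}→98  {0,5,6,7,8,9,10}→112  {1,2,3,7,8,9,10}→2  {2,3,6,7,8,9,10}→11  {3,5,6,7,8,9,10}→25  {4,5,6,7,8,9,10}→30
  8 left: {0,1,2,3,7,8,9,10}→16  {0,2,3,6,7,8,9,10}→88  {0,3,5,6,7,8,9,10}→200  {0,4,5,6,7,8,9,10}→240  {1,2,3,6,7,8,9,10}→13  {2,3,5,6,7,8,9,10}→36  {3,4,5,6,7,8,9,10}→55
  9 left: {0,1,2,3,6,7,8,9,10}→117  {0,2,3,5,6,7,8,9,10}→324  {0,3,4,5,6,7,8,9,10}→495  {1,2,3,5,6,7,8,9,10}→49  {2,3,4,5,6,7,8,9,10}→91
  placing 0:p first → 140 extensions
  placing 1:r first → 910 extensions
  placing 4:q first → 490 extensions
total linear extensions = 1540

1540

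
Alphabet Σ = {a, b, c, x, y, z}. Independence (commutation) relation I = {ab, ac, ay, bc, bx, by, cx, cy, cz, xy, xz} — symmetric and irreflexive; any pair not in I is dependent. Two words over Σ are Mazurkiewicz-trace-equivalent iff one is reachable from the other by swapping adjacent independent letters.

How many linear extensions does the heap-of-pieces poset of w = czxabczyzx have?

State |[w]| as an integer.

drop 0:c onto floor
drop 1:z onto floor
drop 2:x onto floor
drop 3:a onto {1:z, 2:x}
drop 4:b onto {1:z}
drop 5:c onto {0:c}
drop 6:z onto {3:a, 4:b}
drop 7:y onto {6:z}
drop 8:z onto {7:y}
drop 9:x onto {3:a}
ground layer = {0:c, 1:z, 2:x}
drop-orders for the pieces not yet dropped (sum over which currently-grounded one goes next):
  1 to go: {5} 1  {8} 1  {9} 1
  2 to go: {0,5} 1  {5,8} 2  {5,9} 2  {7,8} 1  {8,9} 2
  3 to go: {0,5,8} 3  {0,5,9} 3  {5,7,8} 3  {5,8,9} 6  {6,7,8} 1  {7,8,9} 3
  4 to go: {0,5,7,8} 6  {0,5,8,9} 12  {4,6,7,8} 1  {5,6,7,8} 4  {5,7,8,9} 12  {6,7,8,9} 4
  5 to go: {0,5,6,7,8} 10  {0,5,7,8,9} 30  {3,6,7,8,9} 4  {4,5,6,7,8} 5  {4,6,7,8,9} 5  {5,6,7,8,9} 20
  6 to go: {0,4,5,6,7,8} 15  {0,5,6,7,8,9} 60  {2,3,6,7,8,9} 4  {3,4,6,7,8,9} 9  {3,5,6,7,8,9} 24  {4,5,6,7,8,9} 30
  7 to go: {0,3,5,6,7,8,9} 84  {0,4,5,6,7,8,9} 105  {1,3,4,6,7,8,9} 9  {2,3,4,6,7,8,9} 13  {2,3,5,6,7,8,9} 28  {3,4,5,6,7,8,9} 63
  8 to go: {0,2,3,5,6,7,8,9} 112  {0,3,4,5,6,7,8,9} 252  {1,2,3,4,6,7,8,9} 22  {1,3,4,5,6,7,8,9} 72  {2,3,4,5,6,7,8,9} 104
  if 0:c drops first: 198 orders
  if 1:z drops first: 468 orders
  if 2:x drops first: 324 orders
heap linearizations: 990

990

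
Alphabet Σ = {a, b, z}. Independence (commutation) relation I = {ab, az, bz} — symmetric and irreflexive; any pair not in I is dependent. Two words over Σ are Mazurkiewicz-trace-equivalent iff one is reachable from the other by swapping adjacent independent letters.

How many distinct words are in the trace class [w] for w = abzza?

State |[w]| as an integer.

30

#0=a has no predecessor
#1=b has no predecessor
#2=z has no predecessor
#3=z depends on [2:z]
#4=a depends on [0:a]
sources: [0:a, 1:b, 2:z]
N(rest) = Σ N(rest − s) over sources s of rest; N(one piece) = 1:
  size 1 → [1]=1  [3]=1  [4]=1
  size 2 → [0,4]=1  [1,3]=2  [1,4]=2  [2,3]=1  [3,4]=2
  size 3 → [0,1,4]=3  [0,3,4]=3  [1,2,3]=3  [1,3,4]=6  [2,3,4]=3
  first=0(a) contributes 12
  first=1(b) contributes 6
  first=2(z) contributes 12
|[w]| = 30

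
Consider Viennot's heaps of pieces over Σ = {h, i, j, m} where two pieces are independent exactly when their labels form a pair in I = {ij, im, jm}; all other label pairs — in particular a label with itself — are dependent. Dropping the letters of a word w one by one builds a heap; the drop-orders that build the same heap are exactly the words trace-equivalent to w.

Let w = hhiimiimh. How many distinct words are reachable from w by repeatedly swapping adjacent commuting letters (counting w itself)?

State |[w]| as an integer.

15

0(h) covers ∅
1(h) covers 0:h
2(i) covers 1:h
3(i) covers 2:i
4(m) covers 1:h
5(i) covers 3:i
6(i) covers 5:i
7(m) covers 4:m
8(h) covers 6:i, 7:m
floor of heap: 0:h
completions by unplaced set U, small U first (add the entries for U minus each lowest piece of U):
  |U|=1: {8}:1
  |U|=2: {6,8}:1  {7,8}:1
  |U|=3: {4,7,8}:1  {5,6,8}:1  {6,7,8}:2
  |U|=4: {3,5,6,8}:1  {4,6,7,8}:3  {5,6,7,8}:3
  |U|=5: {2,3,5,6,8}:1  {3,5,6,7,8}:4  {4,5,6,7,8}:6
  |U|=6: {2,3,5,6,7,8}:5  {3,4,5,6,7,8}:10
  |U|=7: {2,3,4,5,6,7,8}:15
  start at 0(h): 15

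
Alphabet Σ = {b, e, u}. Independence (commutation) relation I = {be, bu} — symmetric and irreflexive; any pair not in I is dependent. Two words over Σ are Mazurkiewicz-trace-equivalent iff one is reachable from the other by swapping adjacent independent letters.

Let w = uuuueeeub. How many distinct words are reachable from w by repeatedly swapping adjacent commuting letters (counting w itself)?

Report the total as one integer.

9

0(u) covers ∅
1(u) covers 0:u
2(u) covers 1:u
3(u) covers 2:u
4(e) covers 3:u
5(e) covers 4:e
6(e) covers 5:e
7(u) covers 6:e
8(b) covers ∅
floor of heap: 0:u, 8:b
completions by unplaced set U, small U first (add the entries for U minus each lowest piece of U):
  |U|=1: {7}:1  {8}:1
  |U|=2: {6,7}:1  {7,8}:2
  |U|=3: {5,6,7}:1  {6,7,8}:3
  |U|=4: {4,5,6,7}:1  {5,6,7,8}:4
  |U|=5: {3,4,5,6,7}:1  {4,5,6,7,8}:5
  |U|=6: {2,3,4,5,6,7}:1  {3,4,5,6,7,8}:6
  |U|=7: {1,2,3,4,5,6,7}:1  {2,3,4,5,6,7,8}:7
  start at 0(u): 8
  start at 8(b): 1
sum over floor = 9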